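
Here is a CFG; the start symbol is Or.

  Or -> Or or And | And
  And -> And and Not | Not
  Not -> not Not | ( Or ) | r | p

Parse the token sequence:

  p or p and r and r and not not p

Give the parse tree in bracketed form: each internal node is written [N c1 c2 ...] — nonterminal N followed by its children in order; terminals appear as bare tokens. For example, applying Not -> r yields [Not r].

[Or [Or [And [Not p]]] or [And [And [And [And [Not p]] and [Not r]] and [Not r]] and [Not not [Not not [Not p]]]]]

Or
Or or And
And or And
Not or And
p or And
p or And and Not
p or And and Not and Not
p or And and Not and Not and Not
p or Not and Not and Not and Not
p or p and Not and Not and Not
p or p and r and Not and Not
p or p and r and r and Not
p or p and r and r and not Not
p or p and r and r and not not Not
p or p and r and r and not not p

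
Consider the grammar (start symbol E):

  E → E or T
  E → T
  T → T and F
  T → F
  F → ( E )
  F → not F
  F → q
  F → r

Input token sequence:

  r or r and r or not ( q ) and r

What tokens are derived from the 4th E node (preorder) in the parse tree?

q

[E [E [E [T [F r]]] or [T [T [F r]] and [F r]]] or [T [T [F not [F ( [E [T [F q]]] )]]] and [F r]]]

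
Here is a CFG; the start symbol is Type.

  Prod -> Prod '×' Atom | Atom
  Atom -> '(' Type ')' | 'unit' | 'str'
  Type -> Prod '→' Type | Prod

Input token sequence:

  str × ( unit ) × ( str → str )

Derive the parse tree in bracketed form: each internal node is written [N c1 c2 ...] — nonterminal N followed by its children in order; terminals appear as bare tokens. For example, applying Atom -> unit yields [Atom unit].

Type
Prod
Prod × Atom
Prod × Atom × Atom
Atom × Atom × Atom
str × Atom × Atom
str × ( Type ) × Atom
str × ( Prod ) × Atom
str × ( Atom ) × Atom
str × ( unit ) × Atom
str × ( unit ) × ( Type )
str × ( unit ) × ( Prod → Type )
str × ( unit ) × ( Atom → Type )
str × ( unit ) × ( str → Type )
str × ( unit ) × ( str → Prod )
str × ( unit ) × ( str → Atom )
str × ( unit ) × ( str → str )

[Type [Prod [Prod [Prod [Atom str]] × [Atom ( [Type [Prod [Atom unit]]] )]] × [Atom ( [Type [Prod [Atom str]] → [Type [Prod [Atom str]]]] )]]]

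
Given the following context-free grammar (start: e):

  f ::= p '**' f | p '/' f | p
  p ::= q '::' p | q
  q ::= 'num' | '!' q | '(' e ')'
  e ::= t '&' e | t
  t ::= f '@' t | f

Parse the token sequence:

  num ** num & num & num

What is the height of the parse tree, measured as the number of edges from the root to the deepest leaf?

[e [t [f [p [q num]] ** [f [p [q num]]]]] & [e [t [f [p [q num]]]] & [e [t [f [p [q num]]]]]]]

7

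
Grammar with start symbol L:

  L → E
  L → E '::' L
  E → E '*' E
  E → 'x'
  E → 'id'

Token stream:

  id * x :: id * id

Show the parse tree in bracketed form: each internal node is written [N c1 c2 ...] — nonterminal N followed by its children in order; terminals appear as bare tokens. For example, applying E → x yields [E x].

L
E :: L
E * E :: L
id * E :: L
id * x :: L
id * x :: E
id * x :: E * E
id * x :: id * E
id * x :: id * id

[L [E [E id] * [E x]] :: [L [E [E id] * [E id]]]]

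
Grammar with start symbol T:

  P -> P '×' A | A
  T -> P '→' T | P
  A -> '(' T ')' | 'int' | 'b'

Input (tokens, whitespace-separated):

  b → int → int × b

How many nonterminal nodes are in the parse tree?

11

[T [P [A b]] → [T [P [A int]] → [T [P [P [A int]] × [A b]]]]]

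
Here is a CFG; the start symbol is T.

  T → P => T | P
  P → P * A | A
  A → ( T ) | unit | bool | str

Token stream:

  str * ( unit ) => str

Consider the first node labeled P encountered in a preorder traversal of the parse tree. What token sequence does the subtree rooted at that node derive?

str * ( unit )

[T [P [P [A str]] * [A ( [T [P [A unit]]] )]] => [T [P [A str]]]]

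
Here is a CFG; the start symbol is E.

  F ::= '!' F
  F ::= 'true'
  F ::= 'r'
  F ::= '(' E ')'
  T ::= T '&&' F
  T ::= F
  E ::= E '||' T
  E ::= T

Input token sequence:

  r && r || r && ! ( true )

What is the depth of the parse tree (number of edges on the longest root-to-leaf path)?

[E [E [T [T [F r]] && [F r]]] || [T [T [F r]] && [F ! [F ( [E [T [F true]]] )]]]]

7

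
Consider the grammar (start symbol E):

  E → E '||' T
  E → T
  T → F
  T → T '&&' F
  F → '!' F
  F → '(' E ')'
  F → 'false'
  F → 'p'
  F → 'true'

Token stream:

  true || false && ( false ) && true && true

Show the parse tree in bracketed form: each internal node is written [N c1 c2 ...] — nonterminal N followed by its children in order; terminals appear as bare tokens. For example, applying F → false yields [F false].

E
E || T
T || T
F || T
true || T
true || T && F
true || T && F && F
true || T && F && F && F
true || F && F && F && F
true || false && F && F && F
true || false && ( E ) && F && F
true || false && ( T ) && F && F
true || false && ( F ) && F && F
true || false && ( false ) && F && F
true || false && ( false ) && true && F
true || false && ( false ) && true && true

[E [E [T [F true]]] || [T [T [T [T [F false]] && [F ( [E [T [F false]]] )]] && [F true]] && [F true]]]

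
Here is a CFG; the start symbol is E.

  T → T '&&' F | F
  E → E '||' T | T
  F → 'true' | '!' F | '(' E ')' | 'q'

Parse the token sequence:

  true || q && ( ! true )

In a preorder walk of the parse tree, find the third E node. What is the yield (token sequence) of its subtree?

[E [E [T [F true]]] || [T [T [F q]] && [F ( [E [T [F ! [F true]]]] )]]]

! true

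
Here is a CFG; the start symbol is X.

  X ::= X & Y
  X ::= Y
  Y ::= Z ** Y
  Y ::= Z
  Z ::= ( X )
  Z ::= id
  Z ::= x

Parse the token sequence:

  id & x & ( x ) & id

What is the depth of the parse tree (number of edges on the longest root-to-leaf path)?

[X [X [X [X [Y [Z id]]] & [Y [Z x]]] & [Y [Z ( [X [Y [Z x]]] )]]] & [Y [Z id]]]

7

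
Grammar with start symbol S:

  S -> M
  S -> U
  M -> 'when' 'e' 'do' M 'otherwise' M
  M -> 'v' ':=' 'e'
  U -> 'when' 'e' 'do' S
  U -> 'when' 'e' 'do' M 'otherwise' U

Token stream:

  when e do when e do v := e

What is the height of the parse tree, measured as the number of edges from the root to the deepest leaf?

6

[S [U when e do [S [U when e do [S [M v := e]]]]]]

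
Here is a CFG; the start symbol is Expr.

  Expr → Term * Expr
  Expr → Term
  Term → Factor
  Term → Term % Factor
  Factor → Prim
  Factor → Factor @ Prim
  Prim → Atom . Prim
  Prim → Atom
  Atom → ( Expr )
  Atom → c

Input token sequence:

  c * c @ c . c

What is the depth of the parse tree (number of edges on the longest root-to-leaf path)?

[Expr [Term [Factor [Prim [Atom c]]]] * [Expr [Term [Factor [Factor [Prim [Atom c]]] @ [Prim [Atom c] . [Prim [Atom c]]]]]]]

7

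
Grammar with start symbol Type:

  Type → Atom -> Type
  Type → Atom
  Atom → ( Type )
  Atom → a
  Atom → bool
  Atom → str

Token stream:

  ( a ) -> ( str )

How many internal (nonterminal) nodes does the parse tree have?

8

[Type [Atom ( [Type [Atom a]] )] -> [Type [Atom ( [Type [Atom str]] )]]]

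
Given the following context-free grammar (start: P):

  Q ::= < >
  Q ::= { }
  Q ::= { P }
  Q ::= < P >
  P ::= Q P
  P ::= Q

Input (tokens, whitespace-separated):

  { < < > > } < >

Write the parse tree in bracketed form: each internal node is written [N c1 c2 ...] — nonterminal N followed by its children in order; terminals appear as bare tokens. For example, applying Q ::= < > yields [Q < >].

P
Q P
{ P } P
{ Q } P
{ < P > } P
{ < Q > } P
{ < < > > } P
{ < < > > } Q
{ < < > > } < >

[P [Q { [P [Q < [P [Q < >]] >]] }] [P [Q < >]]]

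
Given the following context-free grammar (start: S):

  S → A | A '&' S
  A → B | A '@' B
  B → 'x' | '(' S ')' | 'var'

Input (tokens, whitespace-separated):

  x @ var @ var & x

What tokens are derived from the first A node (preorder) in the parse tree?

x @ var @ var

[S [A [A [A [B x]] @ [B var]] @ [B var]] & [S [A [B x]]]]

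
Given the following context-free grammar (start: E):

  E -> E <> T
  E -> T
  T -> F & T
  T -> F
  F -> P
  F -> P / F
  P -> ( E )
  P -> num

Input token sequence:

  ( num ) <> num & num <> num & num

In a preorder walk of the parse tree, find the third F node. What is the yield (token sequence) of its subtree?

[E [E [E [T [F [P ( [E [T [F [P num]]]] )]]]] <> [T [F [P num]] & [T [F [P num]]]]] <> [T [F [P num]] & [T [F [P num]]]]]

num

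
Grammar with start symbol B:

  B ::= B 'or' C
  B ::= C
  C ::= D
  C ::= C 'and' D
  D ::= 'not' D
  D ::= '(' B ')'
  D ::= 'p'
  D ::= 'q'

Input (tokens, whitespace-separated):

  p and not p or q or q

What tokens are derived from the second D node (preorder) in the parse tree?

[B [B [B [C [C [D p]] and [D not [D p]]]] or [C [D q]]] or [C [D q]]]

not p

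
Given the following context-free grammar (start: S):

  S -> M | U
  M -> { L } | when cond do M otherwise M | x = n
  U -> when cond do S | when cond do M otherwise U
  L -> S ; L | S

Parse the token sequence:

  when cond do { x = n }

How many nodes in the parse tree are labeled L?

1

[S [U when cond do [S [M { [L [S [M x = n]]] }]]]]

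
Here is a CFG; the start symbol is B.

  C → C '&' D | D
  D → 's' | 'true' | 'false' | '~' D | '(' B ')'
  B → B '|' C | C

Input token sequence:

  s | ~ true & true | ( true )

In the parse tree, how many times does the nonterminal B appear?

4

[B [B [B [C [D s]]] | [C [C [D ~ [D true]]] & [D true]]] | [C [D ( [B [C [D true]]] )]]]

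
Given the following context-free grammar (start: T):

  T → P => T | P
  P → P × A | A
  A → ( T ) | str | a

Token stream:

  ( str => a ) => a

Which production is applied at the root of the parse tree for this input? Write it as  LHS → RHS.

T → P => T

[T [P [A ( [T [P [A str]] => [T [P [A a]]]] )]] => [T [P [A a]]]]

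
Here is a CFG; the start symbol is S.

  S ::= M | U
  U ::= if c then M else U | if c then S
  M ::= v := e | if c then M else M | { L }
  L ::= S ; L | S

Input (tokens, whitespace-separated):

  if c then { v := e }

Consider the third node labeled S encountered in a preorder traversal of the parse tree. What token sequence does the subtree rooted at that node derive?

[S [U if c then [S [M { [L [S [M v := e]]] }]]]]

v := e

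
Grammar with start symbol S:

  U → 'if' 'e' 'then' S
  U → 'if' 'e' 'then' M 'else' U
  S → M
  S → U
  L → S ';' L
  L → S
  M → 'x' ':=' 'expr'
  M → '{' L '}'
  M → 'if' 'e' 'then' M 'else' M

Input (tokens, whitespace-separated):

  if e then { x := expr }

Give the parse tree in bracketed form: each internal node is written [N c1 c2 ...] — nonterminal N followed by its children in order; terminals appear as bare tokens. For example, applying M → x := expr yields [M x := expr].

S
U
if e then S
if e then M
if e then { L }
if e then { S }
if e then { M }
if e then { x := expr }

[S [U if e then [S [M { [L [S [M x := expr]]] }]]]]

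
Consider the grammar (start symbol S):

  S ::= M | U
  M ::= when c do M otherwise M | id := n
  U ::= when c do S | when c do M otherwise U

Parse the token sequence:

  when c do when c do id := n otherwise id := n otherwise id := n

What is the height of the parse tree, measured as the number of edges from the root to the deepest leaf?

4

[S [M when c do [M when c do [M id := n] otherwise [M id := n]] otherwise [M id := n]]]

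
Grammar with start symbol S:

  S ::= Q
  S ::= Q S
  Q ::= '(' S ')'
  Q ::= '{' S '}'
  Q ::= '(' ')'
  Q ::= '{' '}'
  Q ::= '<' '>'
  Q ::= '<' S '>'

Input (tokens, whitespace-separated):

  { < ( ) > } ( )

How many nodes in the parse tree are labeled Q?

[S [Q { [S [Q < [S [Q ( )]] >]] }] [S [Q ( )]]]

4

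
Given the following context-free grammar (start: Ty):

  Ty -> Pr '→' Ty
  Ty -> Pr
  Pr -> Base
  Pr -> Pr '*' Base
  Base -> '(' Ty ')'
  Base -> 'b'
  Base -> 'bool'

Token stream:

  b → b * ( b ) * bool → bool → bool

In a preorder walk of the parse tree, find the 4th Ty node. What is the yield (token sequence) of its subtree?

bool → bool

[Ty [Pr [Base b]] → [Ty [Pr [Pr [Pr [Base b]] * [Base ( [Ty [Pr [Base b]]] )]] * [Base bool]] → [Ty [Pr [Base bool]] → [Ty [Pr [Base bool]]]]]]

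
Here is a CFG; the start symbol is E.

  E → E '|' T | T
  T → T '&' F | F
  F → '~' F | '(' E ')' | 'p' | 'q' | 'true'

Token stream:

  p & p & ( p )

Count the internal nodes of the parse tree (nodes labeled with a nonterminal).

10

[E [T [T [T [F p]] & [F p]] & [F ( [E [T [F p]]] )]]]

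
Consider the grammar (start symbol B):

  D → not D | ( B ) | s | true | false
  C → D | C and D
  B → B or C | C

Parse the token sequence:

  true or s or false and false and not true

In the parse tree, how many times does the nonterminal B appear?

[B [B [B [C [D true]]] or [C [D s]]] or [C [C [C [D false]] and [D false]] and [D not [D true]]]]

3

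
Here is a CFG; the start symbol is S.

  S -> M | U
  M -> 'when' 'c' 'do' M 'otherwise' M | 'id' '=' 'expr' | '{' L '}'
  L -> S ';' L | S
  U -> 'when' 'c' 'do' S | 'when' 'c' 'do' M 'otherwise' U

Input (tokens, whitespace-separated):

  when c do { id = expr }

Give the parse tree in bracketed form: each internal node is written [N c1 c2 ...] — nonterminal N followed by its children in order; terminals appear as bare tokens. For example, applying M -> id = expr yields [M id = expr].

S
U
when c do S
when c do M
when c do { L }
when c do { S }
when c do { M }
when c do { id = expr }

[S [U when c do [S [M { [L [S [M id = expr]]] }]]]]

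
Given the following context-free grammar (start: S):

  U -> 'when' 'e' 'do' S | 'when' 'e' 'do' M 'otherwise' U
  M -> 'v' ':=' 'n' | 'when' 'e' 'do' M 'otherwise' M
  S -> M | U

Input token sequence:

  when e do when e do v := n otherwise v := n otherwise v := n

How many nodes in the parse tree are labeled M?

[S [M when e do [M when e do [M v := n] otherwise [M v := n]] otherwise [M v := n]]]

5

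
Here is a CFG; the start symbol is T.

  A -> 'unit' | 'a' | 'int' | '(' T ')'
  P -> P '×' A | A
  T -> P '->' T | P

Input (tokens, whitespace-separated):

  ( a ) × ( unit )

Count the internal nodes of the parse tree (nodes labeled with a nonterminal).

[T [P [P [A ( [T [P [A a]]] )]] × [A ( [T [P [A unit]]] )]]]

11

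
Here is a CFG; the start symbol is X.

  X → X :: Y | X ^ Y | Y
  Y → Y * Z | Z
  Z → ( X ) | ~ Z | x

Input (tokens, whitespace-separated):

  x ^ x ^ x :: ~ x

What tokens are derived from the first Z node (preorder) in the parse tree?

[X [X [X [X [Y [Z x]]] ^ [Y [Z x]]] ^ [Y [Z x]]] :: [Y [Z ~ [Z x]]]]

x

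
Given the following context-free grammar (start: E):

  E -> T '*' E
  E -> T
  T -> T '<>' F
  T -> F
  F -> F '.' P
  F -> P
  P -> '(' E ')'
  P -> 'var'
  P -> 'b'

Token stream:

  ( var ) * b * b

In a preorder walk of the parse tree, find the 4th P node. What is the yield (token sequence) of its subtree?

b

[E [T [F [P ( [E [T [F [P var]]]] )]]] * [E [T [F [P b]]] * [E [T [F [P b]]]]]]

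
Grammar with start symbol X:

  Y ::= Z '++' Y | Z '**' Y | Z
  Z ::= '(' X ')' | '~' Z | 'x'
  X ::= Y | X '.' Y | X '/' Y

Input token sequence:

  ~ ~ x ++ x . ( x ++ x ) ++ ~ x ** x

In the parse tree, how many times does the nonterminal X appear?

[X [X [Y [Z ~ [Z ~ [Z x]]] ++ [Y [Z x]]]] . [Y [Z ( [X [Y [Z x] ++ [Y [Z x]]]] )] ++ [Y [Z ~ [Z x]] ** [Y [Z x]]]]]

3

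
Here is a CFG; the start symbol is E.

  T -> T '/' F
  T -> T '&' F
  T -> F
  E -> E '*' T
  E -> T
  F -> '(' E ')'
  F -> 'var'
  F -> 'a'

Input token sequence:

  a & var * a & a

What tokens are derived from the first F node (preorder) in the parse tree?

[E [E [T [T [F a]] & [F var]]] * [T [T [F a]] & [F a]]]

a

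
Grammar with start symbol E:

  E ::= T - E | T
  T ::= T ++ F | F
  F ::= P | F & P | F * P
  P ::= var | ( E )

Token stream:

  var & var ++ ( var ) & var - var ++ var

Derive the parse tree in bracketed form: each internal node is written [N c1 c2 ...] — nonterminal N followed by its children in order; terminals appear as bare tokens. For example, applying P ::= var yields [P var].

E
T - E
T ++ F - E
F ++ F - E
F & P ++ F - E
P & P ++ F - E
var & P ++ F - E
var & var ++ F - E
var & var ++ F & P - E
var & var ++ P & P - E
var & var ++ ( E ) & P - E
var & var ++ ( T ) & P - E
var & var ++ ( F ) & P - E
var & var ++ ( P ) & P - E
var & var ++ ( var ) & P - E
var & var ++ ( var ) & var - E
var & var ++ ( var ) & var - T
var & var ++ ( var ) & var - T ++ F
var & var ++ ( var ) & var - F ++ F
var & var ++ ( var ) & var - P ++ F
var & var ++ ( var ) & var - var ++ F
var & var ++ ( var ) & var - var ++ P
var & var ++ ( var ) & var - var ++ var

[E [T [T [F [F [P var]] & [P var]]] ++ [F [F [P ( [E [T [F [P var]]]] )]] & [P var]]] - [E [T [T [F [P var]]] ++ [F [P var]]]]]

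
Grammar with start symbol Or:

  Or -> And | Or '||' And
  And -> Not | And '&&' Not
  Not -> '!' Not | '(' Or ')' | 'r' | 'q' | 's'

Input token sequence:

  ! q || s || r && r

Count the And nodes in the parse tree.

[Or [Or [Or [And [Not ! [Not q]]]] || [And [Not s]]] || [And [And [Not r]] && [Not r]]]

4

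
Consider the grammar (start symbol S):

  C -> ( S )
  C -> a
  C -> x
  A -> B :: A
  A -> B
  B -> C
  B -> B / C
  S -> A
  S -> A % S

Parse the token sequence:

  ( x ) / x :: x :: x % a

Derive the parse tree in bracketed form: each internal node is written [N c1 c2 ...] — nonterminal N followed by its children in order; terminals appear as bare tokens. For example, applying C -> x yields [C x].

S
A % S
B :: A % S
B / C :: A % S
C / C :: A % S
( S ) / C :: A % S
( A ) / C :: A % S
( B ) / C :: A % S
( C ) / C :: A % S
( x ) / C :: A % S
( x ) / x :: A % S
( x ) / x :: B :: A % S
( x ) / x :: C :: A % S
( x ) / x :: x :: A % S
( x ) / x :: x :: B % S
( x ) / x :: x :: C % S
( x ) / x :: x :: x % S
( x ) / x :: x :: x % A
( x ) / x :: x :: x % B
( x ) / x :: x :: x % C
( x ) / x :: x :: x % a

[S [A [B [B [C ( [S [A [B [C x]]]] )]] / [C x]] :: [A [B [C x]] :: [A [B [C x]]]]] % [S [A [B [C a]]]]]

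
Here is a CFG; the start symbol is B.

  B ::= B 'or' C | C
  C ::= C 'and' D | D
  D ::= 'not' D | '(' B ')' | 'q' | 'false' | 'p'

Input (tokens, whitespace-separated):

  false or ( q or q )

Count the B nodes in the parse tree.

[B [B [C [D false]]] or [C [D ( [B [B [C [D q]]] or [C [D q]]] )]]]

4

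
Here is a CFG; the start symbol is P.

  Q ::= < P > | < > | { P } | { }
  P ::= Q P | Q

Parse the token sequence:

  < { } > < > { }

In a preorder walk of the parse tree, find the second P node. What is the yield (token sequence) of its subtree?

{ }

[P [Q < [P [Q { }]] >] [P [Q < >] [P [Q { }]]]]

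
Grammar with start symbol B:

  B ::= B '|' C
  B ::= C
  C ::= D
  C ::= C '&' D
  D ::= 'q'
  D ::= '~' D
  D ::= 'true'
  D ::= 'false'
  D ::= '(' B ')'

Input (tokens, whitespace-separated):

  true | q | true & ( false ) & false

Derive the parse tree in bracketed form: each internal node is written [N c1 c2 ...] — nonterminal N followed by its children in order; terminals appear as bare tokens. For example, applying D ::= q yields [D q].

[B [B [B [C [D true]]] | [C [D q]]] | [C [C [C [D true]] & [D ( [B [C [D false]]] )]] & [D false]]]

B
B | C
B | C | C
C | C | C
D | C | C
true | C | C
true | D | C
true | q | C
true | q | C & D
true | q | C & D & D
true | q | D & D & D
true | q | true & D & D
true | q | true & ( B ) & D
true | q | true & ( C ) & D
true | q | true & ( D ) & D
true | q | true & ( false ) & D
true | q | true & ( false ) & false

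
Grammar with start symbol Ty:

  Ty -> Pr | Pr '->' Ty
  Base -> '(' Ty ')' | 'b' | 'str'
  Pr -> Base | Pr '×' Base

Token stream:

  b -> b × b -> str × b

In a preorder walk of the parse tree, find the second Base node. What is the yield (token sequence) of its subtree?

b

[Ty [Pr [Base b]] -> [Ty [Pr [Pr [Base b]] × [Base b]] -> [Ty [Pr [Pr [Base str]] × [Base b]]]]]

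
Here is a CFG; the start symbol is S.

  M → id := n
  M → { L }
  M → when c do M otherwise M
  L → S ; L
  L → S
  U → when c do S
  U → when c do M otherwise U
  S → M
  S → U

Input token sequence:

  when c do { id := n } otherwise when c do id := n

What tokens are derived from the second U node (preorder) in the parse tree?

when c do id := n

[S [U when c do [M { [L [S [M id := n]]] }] otherwise [U when c do [S [M id := n]]]]]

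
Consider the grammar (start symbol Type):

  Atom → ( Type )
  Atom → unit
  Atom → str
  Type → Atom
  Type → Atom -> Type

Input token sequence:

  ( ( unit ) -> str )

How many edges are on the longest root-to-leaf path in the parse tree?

[Type [Atom ( [Type [Atom ( [Type [Atom unit]] )] -> [Type [Atom str]]] )]]

6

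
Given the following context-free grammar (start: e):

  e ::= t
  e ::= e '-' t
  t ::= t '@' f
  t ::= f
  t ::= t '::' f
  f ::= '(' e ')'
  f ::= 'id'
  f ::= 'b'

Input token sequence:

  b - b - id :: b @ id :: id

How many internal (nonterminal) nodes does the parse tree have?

15

[e [e [e [t [f b]]] - [t [f b]]] - [t [t [t [t [f id]] :: [f b]] @ [f id]] :: [f id]]]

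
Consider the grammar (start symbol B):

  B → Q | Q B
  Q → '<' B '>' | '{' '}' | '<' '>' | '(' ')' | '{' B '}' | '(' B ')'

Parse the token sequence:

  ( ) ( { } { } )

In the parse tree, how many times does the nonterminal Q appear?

4

[B [Q ( )] [B [Q ( [B [Q { }] [B [Q { }]]] )]]]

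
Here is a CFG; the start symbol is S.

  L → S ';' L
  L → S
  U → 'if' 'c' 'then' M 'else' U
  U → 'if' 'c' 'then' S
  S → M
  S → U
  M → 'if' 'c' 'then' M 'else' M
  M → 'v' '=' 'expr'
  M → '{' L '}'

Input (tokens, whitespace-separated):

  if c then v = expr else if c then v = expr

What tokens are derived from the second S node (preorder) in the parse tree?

[S [U if c then [M v = expr] else [U if c then [S [M v = expr]]]]]

v = expr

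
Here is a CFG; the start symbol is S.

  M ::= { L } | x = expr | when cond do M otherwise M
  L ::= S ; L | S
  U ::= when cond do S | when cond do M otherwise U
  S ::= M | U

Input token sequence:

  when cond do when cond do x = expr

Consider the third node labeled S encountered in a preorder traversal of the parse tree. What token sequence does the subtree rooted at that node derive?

[S [U when cond do [S [U when cond do [S [M x = expr]]]]]]

x = expr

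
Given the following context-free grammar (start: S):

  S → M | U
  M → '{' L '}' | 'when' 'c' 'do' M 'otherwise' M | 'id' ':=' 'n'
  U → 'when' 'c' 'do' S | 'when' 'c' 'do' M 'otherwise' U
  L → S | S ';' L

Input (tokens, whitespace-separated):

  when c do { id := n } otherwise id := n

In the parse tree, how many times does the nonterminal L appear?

[S [M when c do [M { [L [S [M id := n]]] }] otherwise [M id := n]]]

1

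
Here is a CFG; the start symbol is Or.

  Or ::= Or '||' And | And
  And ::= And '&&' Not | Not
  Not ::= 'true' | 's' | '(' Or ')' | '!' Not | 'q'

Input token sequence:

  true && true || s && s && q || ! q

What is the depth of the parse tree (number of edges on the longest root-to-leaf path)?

6

[Or [Or [Or [And [And [Not true]] && [Not true]]] || [And [And [And [Not s]] && [Not s]] && [Not q]]] || [And [Not ! [Not q]]]]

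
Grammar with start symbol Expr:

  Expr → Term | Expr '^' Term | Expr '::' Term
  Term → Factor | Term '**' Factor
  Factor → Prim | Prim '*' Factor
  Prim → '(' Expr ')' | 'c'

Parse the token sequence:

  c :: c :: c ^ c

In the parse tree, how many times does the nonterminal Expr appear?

4

[Expr [Expr [Expr [Expr [Term [Factor [Prim c]]]] :: [Term [Factor [Prim c]]]] :: [Term [Factor [Prim c]]]] ^ [Term [Factor [Prim c]]]]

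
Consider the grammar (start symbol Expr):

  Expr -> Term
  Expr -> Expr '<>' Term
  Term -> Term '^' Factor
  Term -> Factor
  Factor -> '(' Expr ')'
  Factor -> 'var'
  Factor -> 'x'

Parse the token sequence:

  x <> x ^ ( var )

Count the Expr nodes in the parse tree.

3

[Expr [Expr [Term [Factor x]]] <> [Term [Term [Factor x]] ^ [Factor ( [Expr [Term [Factor var]]] )]]]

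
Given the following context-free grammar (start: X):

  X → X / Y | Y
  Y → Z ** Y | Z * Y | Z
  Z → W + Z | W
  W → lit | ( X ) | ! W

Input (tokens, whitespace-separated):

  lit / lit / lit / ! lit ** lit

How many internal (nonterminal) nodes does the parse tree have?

20

[X [X [X [X [Y [Z [W lit]]]] / [Y [Z [W lit]]]] / [Y [Z [W lit]]]] / [Y [Z [W ! [W lit]]] ** [Y [Z [W lit]]]]]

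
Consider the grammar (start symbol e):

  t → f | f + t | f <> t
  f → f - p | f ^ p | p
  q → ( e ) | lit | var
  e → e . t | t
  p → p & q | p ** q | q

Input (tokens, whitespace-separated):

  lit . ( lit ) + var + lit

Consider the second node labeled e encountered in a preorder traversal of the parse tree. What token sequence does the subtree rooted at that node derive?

[e [e [t [f [p [q lit]]]]] . [t [f [p [q ( [e [t [f [p [q lit]]]]] )]]] + [t [f [p [q var]]] + [t [f [p [q lit]]]]]]]

lit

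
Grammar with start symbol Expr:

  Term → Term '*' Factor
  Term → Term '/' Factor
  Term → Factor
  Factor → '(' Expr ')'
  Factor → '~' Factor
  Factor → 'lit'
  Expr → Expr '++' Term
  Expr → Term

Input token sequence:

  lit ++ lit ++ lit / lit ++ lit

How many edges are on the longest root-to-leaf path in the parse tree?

[Expr [Expr [Expr [Expr [Term [Factor lit]]] ++ [Term [Factor lit]]] ++ [Term [Term [Factor lit]] / [Factor lit]]] ++ [Term [Factor lit]]]

6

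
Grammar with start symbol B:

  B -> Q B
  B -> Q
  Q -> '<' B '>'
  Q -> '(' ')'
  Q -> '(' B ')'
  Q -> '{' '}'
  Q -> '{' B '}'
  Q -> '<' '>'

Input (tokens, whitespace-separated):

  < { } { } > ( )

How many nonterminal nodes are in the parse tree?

[B [Q < [B [Q { }] [B [Q { }]]] >] [B [Q ( )]]]

8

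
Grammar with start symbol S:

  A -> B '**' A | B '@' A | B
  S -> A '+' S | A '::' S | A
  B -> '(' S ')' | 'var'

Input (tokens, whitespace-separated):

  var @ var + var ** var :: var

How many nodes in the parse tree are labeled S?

3

[S [A [B var] @ [A [B var]]] + [S [A [B var] ** [A [B var]]] :: [S [A [B var]]]]]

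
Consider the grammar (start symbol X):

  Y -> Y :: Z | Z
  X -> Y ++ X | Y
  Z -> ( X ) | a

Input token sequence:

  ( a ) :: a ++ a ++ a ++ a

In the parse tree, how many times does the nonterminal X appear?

5

[X [Y [Y [Z ( [X [Y [Z a]]] )]] :: [Z a]] ++ [X [Y [Z a]] ++ [X [Y [Z a]] ++ [X [Y [Z a]]]]]]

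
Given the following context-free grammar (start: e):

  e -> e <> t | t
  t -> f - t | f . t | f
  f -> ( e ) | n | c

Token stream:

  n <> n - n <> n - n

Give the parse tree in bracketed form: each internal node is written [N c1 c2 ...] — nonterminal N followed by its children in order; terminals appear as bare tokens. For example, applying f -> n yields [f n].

[e [e [e [t [f n]]] <> [t [f n] - [t [f n]]]] <> [t [f n] - [t [f n]]]]

e
e <> t
e <> t <> t
t <> t <> t
f <> t <> t
n <> t <> t
n <> f - t <> t
n <> n - t <> t
n <> n - f <> t
n <> n - n <> t
n <> n - n <> f - t
n <> n - n <> n - t
n <> n - n <> n - f
n <> n - n <> n - n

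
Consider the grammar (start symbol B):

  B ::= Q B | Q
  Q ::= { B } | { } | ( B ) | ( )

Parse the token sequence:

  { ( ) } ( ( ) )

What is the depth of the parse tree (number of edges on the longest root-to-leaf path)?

[B [Q { [B [Q ( )]] }] [B [Q ( [B [Q ( )]] )]]]

5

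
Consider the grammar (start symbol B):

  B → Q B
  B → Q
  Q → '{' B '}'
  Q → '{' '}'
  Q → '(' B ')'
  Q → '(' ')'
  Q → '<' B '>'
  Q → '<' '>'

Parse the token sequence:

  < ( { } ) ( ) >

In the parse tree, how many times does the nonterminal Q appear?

4

[B [Q < [B [Q ( [B [Q { }]] )] [B [Q ( )]]] >]]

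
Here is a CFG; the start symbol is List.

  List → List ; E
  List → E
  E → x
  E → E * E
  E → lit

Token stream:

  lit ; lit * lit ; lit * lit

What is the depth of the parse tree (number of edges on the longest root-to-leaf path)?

[List [List [List [E lit]] ; [E [E lit] * [E lit]]] ; [E [E lit] * [E lit]]]

4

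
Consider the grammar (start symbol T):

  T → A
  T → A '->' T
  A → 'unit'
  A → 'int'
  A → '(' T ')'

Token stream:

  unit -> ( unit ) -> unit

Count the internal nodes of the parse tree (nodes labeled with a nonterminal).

[T [A unit] -> [T [A ( [T [A unit]] )] -> [T [A unit]]]]

8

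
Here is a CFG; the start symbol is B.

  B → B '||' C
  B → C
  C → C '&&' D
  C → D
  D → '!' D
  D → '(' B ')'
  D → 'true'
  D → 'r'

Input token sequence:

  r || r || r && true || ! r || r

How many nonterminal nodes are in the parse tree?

18

[B [B [B [B [B [C [D r]]] || [C [D r]]] || [C [C [D r]] && [D true]]] || [C [D ! [D r]]]] || [C [D r]]]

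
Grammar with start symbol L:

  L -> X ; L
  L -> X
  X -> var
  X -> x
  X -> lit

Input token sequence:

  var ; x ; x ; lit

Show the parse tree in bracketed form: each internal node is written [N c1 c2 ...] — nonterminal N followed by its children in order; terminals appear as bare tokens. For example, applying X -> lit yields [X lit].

[L [X var] ; [L [X x] ; [L [X x] ; [L [X lit]]]]]

L
X ; L
var ; L
var ; X ; L
var ; x ; L
var ; x ; X ; L
var ; x ; x ; L
var ; x ; x ; X
var ; x ; x ; lit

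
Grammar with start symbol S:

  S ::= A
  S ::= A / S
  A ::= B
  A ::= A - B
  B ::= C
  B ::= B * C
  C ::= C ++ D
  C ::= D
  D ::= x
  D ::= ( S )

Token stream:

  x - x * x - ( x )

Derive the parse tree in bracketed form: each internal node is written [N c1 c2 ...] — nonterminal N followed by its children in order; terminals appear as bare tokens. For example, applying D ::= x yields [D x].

S
A
A - B
A - B - B
B - B - B
C - B - B
D - B - B
x - B - B
x - B * C - B
x - C * C - B
x - D * C - B
x - x * C - B
x - x * D - B
x - x * x - B
x - x * x - C
x - x * x - D
x - x * x - ( S )
x - x * x - ( A )
x - x * x - ( B )
x - x * x - ( C )
x - x * x - ( D )
x - x * x - ( x )

[S [A [A [A [B [C [D x]]]] - [B [B [C [D x]]] * [C [D x]]]] - [B [C [D ( [S [A [B [C [D x]]]]] )]]]]]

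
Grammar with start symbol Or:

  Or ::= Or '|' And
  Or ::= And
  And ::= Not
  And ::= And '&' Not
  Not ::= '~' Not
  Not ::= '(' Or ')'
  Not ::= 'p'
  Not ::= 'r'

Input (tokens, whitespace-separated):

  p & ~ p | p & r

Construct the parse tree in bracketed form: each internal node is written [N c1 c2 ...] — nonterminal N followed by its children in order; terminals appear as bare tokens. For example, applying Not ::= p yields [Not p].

Or
Or | And
And | And
And & Not | And
Not & Not | And
p & Not | And
p & ~ Not | And
p & ~ p | And
p & ~ p | And & Not
p & ~ p | Not & Not
p & ~ p | p & Not
p & ~ p | p & r

[Or [Or [And [And [Not p]] & [Not ~ [Not p]]]] | [And [And [Not p]] & [Not r]]]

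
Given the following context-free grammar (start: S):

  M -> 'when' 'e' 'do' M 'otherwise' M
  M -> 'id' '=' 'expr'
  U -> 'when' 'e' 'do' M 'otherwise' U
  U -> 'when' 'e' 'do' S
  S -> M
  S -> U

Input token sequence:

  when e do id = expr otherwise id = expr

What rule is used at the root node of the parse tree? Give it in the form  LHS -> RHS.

S -> M

[S [M when e do [M id = expr] otherwise [M id = expr]]]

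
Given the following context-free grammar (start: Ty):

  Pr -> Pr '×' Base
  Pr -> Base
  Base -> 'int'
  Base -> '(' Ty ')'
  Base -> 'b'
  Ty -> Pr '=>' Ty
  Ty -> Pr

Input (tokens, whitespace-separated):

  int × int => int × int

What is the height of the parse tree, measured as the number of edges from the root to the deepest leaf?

[Ty [Pr [Pr [Base int]] × [Base int]] => [Ty [Pr [Pr [Base int]] × [Base int]]]]

5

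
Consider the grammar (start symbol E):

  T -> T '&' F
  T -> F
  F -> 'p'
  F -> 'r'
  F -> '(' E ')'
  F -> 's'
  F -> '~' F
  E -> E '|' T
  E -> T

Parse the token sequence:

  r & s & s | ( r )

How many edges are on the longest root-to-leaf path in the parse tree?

[E [E [T [T [T [F r]] & [F s]] & [F s]]] | [T [F ( [E [T [F r]]] )]]]

6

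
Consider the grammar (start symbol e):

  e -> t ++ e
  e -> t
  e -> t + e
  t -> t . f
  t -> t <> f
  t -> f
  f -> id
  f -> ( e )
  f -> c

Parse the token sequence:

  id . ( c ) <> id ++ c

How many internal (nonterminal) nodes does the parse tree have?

13

[e [t [t [t [f id]] . [f ( [e [t [f c]]] )]] <> [f id]] ++ [e [t [f c]]]]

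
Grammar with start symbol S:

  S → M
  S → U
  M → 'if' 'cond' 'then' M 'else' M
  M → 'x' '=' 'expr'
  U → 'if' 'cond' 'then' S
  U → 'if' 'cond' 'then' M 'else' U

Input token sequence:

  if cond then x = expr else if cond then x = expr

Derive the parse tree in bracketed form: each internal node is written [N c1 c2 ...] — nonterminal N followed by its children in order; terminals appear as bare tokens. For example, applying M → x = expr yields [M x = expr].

S
U
if cond then M else U
if cond then x = expr else U
if cond then x = expr else if cond then S
if cond then x = expr else if cond then M
if cond then x = expr else if cond then x = expr

[S [U if cond then [M x = expr] else [U if cond then [S [M x = expr]]]]]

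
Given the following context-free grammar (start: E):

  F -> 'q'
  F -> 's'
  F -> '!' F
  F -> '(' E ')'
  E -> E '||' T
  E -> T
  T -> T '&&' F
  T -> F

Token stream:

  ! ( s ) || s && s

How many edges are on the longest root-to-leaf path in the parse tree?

[E [E [T [F ! [F ( [E [T [F s]]] )]]]] || [T [T [F s]] && [F s]]]

8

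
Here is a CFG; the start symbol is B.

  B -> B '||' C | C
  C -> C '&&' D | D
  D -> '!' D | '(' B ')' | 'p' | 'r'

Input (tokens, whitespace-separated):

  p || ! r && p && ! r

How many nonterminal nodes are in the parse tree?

[B [B [C [D p]]] || [C [C [C [D ! [D r]]] && [D p]] && [D ! [D r]]]]

12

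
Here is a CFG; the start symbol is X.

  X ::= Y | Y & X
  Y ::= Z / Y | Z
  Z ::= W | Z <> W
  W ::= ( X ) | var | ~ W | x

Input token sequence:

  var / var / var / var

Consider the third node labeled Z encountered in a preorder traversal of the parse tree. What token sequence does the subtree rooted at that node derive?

var

[X [Y [Z [W var]] / [Y [Z [W var]] / [Y [Z [W var]] / [Y [Z [W var]]]]]]]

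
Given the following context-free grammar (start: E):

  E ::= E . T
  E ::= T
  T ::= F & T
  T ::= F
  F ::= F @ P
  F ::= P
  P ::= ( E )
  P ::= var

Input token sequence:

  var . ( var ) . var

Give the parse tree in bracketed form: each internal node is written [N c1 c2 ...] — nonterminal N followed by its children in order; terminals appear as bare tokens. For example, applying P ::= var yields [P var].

E
E . T
E . T . T
T . T . T
F . T . T
P . T . T
var . T . T
var . F . T
var . P . T
var . ( E ) . T
var . ( T ) . T
var . ( F ) . T
var . ( P ) . T
var . ( var ) . T
var . ( var ) . F
var . ( var ) . P
var . ( var ) . var

[E [E [E [T [F [P var]]]] . [T [F [P ( [E [T [F [P var]]]] )]]]] . [T [F [P var]]]]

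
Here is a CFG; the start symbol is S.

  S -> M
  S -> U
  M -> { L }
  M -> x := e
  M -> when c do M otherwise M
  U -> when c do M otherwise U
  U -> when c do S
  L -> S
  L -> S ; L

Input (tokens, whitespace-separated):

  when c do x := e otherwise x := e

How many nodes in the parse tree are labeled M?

3

[S [M when c do [M x := e] otherwise [M x := e]]]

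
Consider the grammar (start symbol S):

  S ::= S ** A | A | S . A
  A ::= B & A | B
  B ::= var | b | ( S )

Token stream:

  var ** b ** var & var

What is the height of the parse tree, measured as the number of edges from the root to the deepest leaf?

[S [S [S [A [B var]]] ** [A [B b]]] ** [A [B var] & [A [B var]]]]

5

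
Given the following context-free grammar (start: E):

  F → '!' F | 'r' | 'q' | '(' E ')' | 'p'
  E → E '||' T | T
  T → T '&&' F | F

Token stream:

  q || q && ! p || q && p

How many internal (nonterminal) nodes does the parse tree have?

14

[E [E [E [T [F q]]] || [T [T [F q]] && [F ! [F p]]]] || [T [T [F q]] && [F p]]]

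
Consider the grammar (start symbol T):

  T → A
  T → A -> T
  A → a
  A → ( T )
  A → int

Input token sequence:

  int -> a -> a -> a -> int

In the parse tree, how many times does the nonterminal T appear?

5

[T [A int] -> [T [A a] -> [T [A a] -> [T [A a] -> [T [A int]]]]]]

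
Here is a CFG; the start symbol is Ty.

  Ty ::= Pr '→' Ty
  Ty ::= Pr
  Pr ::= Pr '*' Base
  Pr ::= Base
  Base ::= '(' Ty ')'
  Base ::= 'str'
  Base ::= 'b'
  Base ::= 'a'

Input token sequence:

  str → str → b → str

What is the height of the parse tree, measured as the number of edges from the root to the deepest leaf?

6

[Ty [Pr [Base str]] → [Ty [Pr [Base str]] → [Ty [Pr [Base b]] → [Ty [Pr [Base str]]]]]]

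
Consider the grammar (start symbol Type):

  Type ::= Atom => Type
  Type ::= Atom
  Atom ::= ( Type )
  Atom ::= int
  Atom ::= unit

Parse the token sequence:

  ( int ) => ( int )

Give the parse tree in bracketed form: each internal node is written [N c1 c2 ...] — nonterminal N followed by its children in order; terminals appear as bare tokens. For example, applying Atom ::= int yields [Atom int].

Type
Atom => Type
( Type ) => Type
( Atom ) => Type
( int ) => Type
( int ) => Atom
( int ) => ( Type )
( int ) => ( Atom )
( int ) => ( int )

[Type [Atom ( [Type [Atom int]] )] => [Type [Atom ( [Type [Atom int]] )]]]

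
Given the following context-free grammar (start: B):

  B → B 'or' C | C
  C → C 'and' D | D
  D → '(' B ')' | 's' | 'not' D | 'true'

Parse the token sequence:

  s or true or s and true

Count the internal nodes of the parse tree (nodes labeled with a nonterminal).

11

[B [B [B [C [D s]]] or [C [D true]]] or [C [C [D s]] and [D true]]]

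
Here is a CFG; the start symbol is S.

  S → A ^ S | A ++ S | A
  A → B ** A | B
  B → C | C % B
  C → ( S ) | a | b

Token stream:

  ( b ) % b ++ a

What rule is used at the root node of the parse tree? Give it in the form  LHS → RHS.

[S [A [B [C ( [S [A [B [C b]]]] )] % [B [C b]]]] ++ [S [A [B [C a]]]]]

S → A ++ S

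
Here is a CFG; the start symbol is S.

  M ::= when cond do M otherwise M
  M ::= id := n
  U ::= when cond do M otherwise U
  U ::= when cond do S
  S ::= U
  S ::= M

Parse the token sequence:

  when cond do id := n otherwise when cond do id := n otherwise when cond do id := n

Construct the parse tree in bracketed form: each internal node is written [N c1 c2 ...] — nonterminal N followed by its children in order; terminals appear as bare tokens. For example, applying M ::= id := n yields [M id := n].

S
U
when cond do M otherwise U
when cond do id := n otherwise U
when cond do id := n otherwise when cond do M otherwise U
when cond do id := n otherwise when cond do id := n otherwise U
when cond do id := n otherwise when cond do id := n otherwise when cond do S
when cond do id := n otherwise when cond do id := n otherwise when cond do M
when cond do id := n otherwise when cond do id := n otherwise when cond do id := n

[S [U when cond do [M id := n] otherwise [U when cond do [M id := n] otherwise [U when cond do [S [M id := n]]]]]]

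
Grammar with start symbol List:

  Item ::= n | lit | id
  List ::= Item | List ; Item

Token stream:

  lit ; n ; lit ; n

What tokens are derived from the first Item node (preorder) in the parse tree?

[List [List [List [List [Item lit]] ; [Item n]] ; [Item lit]] ; [Item n]]

lit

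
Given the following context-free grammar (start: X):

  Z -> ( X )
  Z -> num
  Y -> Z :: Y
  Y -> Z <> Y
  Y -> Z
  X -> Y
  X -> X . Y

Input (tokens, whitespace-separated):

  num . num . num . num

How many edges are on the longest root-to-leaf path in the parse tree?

[X [X [X [X [Y [Z num]]] . [Y [Z num]]] . [Y [Z num]]] . [Y [Z num]]]

6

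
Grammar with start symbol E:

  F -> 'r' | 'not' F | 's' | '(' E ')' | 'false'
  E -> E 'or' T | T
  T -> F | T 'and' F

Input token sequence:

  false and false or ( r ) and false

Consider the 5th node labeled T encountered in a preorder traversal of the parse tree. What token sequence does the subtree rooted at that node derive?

r

[E [E [T [T [F false]] and [F false]]] or [T [T [F ( [E [T [F r]]] )]] and [F false]]]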